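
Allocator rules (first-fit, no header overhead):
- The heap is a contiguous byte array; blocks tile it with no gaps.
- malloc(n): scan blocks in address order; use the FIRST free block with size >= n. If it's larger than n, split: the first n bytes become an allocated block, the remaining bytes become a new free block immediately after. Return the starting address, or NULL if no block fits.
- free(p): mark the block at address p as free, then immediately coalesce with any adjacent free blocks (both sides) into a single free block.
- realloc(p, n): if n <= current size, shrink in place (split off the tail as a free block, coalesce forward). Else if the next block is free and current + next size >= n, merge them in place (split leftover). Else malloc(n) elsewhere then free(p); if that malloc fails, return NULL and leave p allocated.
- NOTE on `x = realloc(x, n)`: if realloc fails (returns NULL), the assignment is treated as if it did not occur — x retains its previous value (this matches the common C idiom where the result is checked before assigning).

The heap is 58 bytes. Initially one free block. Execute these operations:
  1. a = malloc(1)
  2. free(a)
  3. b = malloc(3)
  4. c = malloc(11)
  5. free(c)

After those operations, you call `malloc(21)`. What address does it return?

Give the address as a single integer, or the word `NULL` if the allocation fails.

Answer: 3

Derivation:
Op 1: a = malloc(1) -> a = 0; heap: [0-0 ALLOC][1-57 FREE]
Op 2: free(a) -> (freed a); heap: [0-57 FREE]
Op 3: b = malloc(3) -> b = 0; heap: [0-2 ALLOC][3-57 FREE]
Op 4: c = malloc(11) -> c = 3; heap: [0-2 ALLOC][3-13 ALLOC][14-57 FREE]
Op 5: free(c) -> (freed c); heap: [0-2 ALLOC][3-57 FREE]
malloc(21): first-fit scan over [0-2 ALLOC][3-57 FREE] -> 3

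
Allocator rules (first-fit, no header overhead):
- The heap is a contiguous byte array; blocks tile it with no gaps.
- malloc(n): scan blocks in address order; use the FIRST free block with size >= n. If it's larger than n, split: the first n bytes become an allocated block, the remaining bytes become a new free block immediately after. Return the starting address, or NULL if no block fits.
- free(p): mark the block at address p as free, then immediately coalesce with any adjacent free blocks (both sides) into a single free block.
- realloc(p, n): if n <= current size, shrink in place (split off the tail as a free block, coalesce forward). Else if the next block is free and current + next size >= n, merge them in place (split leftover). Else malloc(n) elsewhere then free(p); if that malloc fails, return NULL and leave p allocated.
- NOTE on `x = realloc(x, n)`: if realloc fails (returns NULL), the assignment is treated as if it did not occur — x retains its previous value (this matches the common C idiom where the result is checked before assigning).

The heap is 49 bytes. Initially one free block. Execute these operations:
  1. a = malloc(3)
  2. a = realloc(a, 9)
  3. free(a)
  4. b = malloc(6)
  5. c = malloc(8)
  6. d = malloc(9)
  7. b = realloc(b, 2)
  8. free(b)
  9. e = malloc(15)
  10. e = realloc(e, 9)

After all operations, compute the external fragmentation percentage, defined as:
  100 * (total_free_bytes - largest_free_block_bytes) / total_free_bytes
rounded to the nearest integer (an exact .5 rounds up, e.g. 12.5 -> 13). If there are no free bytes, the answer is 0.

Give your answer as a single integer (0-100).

Op 1: a = malloc(3) -> a = 0; heap: [0-2 ALLOC][3-48 FREE]
Op 2: a = realloc(a, 9) -> a = 0; heap: [0-8 ALLOC][9-48 FREE]
Op 3: free(a) -> (freed a); heap: [0-48 FREE]
Op 4: b = malloc(6) -> b = 0; heap: [0-5 ALLOC][6-48 FREE]
Op 5: c = malloc(8) -> c = 6; heap: [0-5 ALLOC][6-13 ALLOC][14-48 FREE]
Op 6: d = malloc(9) -> d = 14; heap: [0-5 ALLOC][6-13 ALLOC][14-22 ALLOC][23-48 FREE]
Op 7: b = realloc(b, 2) -> b = 0; heap: [0-1 ALLOC][2-5 FREE][6-13 ALLOC][14-22 ALLOC][23-48 FREE]
Op 8: free(b) -> (freed b); heap: [0-5 FREE][6-13 ALLOC][14-22 ALLOC][23-48 FREE]
Op 9: e = malloc(15) -> e = 23; heap: [0-5 FREE][6-13 ALLOC][14-22 ALLOC][23-37 ALLOC][38-48 FREE]
Op 10: e = realloc(e, 9) -> e = 23; heap: [0-5 FREE][6-13 ALLOC][14-22 ALLOC][23-31 ALLOC][32-48 FREE]
Free blocks: [6 17] total_free=23 largest=17 -> 100*(23-17)/23 = 600/23 ≈ 26.087 -> rounds to 26

Answer: 26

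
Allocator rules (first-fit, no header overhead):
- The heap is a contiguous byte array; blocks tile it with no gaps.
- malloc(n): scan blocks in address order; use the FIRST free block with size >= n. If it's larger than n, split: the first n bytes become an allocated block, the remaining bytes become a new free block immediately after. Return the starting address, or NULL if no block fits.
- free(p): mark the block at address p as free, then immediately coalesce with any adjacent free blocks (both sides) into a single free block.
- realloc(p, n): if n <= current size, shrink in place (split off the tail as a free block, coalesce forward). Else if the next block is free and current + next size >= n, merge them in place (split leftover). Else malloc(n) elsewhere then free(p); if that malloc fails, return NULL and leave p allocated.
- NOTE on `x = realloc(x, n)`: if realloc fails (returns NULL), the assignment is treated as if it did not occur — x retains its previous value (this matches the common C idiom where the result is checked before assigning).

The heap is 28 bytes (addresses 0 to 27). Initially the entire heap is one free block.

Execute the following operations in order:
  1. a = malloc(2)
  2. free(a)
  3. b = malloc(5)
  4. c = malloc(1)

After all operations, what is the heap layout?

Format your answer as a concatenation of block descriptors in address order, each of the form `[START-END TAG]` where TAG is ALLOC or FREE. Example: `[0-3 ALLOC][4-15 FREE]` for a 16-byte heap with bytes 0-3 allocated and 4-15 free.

Answer: [0-4 ALLOC][5-5 ALLOC][6-27 FREE]

Derivation:
Op 1: a = malloc(2) -> a = 0; heap: [0-1 ALLOC][2-27 FREE]
Op 2: free(a) -> (freed a); heap: [0-27 FREE]
Op 3: b = malloc(5) -> b = 0; heap: [0-4 ALLOC][5-27 FREE]
Op 4: c = malloc(1) -> c = 5; heap: [0-4 ALLOC][5-5 ALLOC][6-27 FREE]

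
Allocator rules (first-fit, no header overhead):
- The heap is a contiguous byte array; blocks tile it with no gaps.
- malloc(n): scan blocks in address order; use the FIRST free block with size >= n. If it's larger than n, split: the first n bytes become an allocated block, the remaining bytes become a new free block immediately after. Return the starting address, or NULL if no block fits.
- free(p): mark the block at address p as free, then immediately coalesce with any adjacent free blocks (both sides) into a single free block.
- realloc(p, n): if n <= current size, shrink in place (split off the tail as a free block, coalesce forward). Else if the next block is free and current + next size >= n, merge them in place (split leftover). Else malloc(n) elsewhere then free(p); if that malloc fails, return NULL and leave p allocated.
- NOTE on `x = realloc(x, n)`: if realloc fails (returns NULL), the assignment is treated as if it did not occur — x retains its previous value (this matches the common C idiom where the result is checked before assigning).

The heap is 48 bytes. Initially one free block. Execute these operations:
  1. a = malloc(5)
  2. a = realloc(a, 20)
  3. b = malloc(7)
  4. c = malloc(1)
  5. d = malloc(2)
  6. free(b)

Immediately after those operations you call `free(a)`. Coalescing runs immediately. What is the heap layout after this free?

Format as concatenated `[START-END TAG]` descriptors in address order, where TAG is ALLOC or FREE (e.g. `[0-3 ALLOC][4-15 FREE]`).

Op 1: a = malloc(5) -> a = 0; heap: [0-4 ALLOC][5-47 FREE]
Op 2: a = realloc(a, 20) -> a = 0; heap: [0-19 ALLOC][20-47 FREE]
Op 3: b = malloc(7) -> b = 20; heap: [0-19 ALLOC][20-26 ALLOC][27-47 FREE]
Op 4: c = malloc(1) -> c = 27; heap: [0-19 ALLOC][20-26 ALLOC][27-27 ALLOC][28-47 FREE]
Op 5: d = malloc(2) -> d = 28; heap: [0-19 ALLOC][20-26 ALLOC][27-27 ALLOC][28-29 ALLOC][30-47 FREE]
Op 6: free(b) -> (freed b); heap: [0-19 ALLOC][20-26 FREE][27-27 ALLOC][28-29 ALLOC][30-47 FREE]
free(a): a = 0 -> block [0-19 ALLOC]; mark free, coalesce with adjacent free neighbors -> [0-26 FREE][27-27 ALLOC][28-29 ALLOC][30-47 FREE]

Answer: [0-26 FREE][27-27 ALLOC][28-29 ALLOC][30-47 FREE]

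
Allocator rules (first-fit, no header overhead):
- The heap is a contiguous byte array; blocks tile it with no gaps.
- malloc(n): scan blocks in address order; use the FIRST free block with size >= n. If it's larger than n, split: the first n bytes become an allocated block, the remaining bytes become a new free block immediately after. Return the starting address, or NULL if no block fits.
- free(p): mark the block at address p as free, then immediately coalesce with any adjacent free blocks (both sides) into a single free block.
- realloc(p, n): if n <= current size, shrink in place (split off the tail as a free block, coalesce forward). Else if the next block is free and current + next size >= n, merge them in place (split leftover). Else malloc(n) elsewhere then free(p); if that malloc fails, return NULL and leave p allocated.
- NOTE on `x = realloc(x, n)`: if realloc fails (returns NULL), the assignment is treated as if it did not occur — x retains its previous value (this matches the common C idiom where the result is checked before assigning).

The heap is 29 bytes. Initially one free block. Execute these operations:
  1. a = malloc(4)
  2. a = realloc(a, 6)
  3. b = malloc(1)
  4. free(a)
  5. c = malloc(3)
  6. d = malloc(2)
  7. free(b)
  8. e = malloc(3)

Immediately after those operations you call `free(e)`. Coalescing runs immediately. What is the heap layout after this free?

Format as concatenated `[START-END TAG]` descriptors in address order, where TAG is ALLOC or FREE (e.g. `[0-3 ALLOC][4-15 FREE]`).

Op 1: a = malloc(4) -> a = 0; heap: [0-3 ALLOC][4-28 FREE]
Op 2: a = realloc(a, 6) -> a = 0; heap: [0-5 ALLOC][6-28 FREE]
Op 3: b = malloc(1) -> b = 6; heap: [0-5 ALLOC][6-6 ALLOC][7-28 FREE]
Op 4: free(a) -> (freed a); heap: [0-5 FREE][6-6 ALLOC][7-28 FREE]
Op 5: c = malloc(3) -> c = 0; heap: [0-2 ALLOC][3-5 FREE][6-6 ALLOC][7-28 FREE]
Op 6: d = malloc(2) -> d = 3; heap: [0-2 ALLOC][3-4 ALLOC][5-5 FREE][6-6 ALLOC][7-28 FREE]
Op 7: free(b) -> (freed b); heap: [0-2 ALLOC][3-4 ALLOC][5-28 FREE]
Op 8: e = malloc(3) -> e = 5; heap: [0-2 ALLOC][3-4 ALLOC][5-7 ALLOC][8-28 FREE]
free(e): e = 5 -> block [5-7 ALLOC]; mark free, coalesce with adjacent free neighbors -> [0-2 ALLOC][3-4 ALLOC][5-28 FREE]

Answer: [0-2 ALLOC][3-4 ALLOC][5-28 FREE]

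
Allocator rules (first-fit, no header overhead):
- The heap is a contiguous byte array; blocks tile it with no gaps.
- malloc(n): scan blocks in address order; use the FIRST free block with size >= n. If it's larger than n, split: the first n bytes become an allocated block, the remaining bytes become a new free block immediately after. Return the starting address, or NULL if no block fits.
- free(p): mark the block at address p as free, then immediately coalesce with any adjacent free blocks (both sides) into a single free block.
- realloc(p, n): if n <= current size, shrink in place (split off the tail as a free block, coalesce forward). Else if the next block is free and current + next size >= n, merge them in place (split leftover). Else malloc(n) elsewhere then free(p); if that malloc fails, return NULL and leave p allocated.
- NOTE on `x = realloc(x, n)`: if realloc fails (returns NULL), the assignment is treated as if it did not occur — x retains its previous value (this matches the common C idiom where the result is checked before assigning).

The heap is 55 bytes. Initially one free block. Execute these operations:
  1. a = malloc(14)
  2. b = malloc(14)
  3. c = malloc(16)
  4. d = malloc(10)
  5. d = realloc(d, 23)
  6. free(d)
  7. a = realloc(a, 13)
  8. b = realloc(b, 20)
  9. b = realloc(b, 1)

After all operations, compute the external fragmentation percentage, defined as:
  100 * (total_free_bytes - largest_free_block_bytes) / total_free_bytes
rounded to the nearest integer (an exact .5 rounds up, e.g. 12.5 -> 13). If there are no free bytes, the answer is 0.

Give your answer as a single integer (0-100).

Answer: 48

Derivation:
Op 1: a = malloc(14) -> a = 0; heap: [0-13 ALLOC][14-54 FREE]
Op 2: b = malloc(14) -> b = 14; heap: [0-13 ALLOC][14-27 ALLOC][28-54 FREE]
Op 3: c = malloc(16) -> c = 28; heap: [0-13 ALLOC][14-27 ALLOC][28-43 ALLOC][44-54 FREE]
Op 4: d = malloc(10) -> d = 44; heap: [0-13 ALLOC][14-27 ALLOC][28-43 ALLOC][44-53 ALLOC][54-54 FREE]
Op 5: d = realloc(d, 23) -> NULL (d unchanged); heap: [0-13 ALLOC][14-27 ALLOC][28-43 ALLOC][44-53 ALLOC][54-54 FREE]
Op 6: free(d) -> (freed d); heap: [0-13 ALLOC][14-27 ALLOC][28-43 ALLOC][44-54 FREE]
Op 7: a = realloc(a, 13) -> a = 0; heap: [0-12 ALLOC][13-13 FREE][14-27 ALLOC][28-43 ALLOC][44-54 FREE]
Op 8: b = realloc(b, 20) -> NULL (b unchanged); heap: [0-12 ALLOC][13-13 FREE][14-27 ALLOC][28-43 ALLOC][44-54 FREE]
Op 9: b = realloc(b, 1) -> b = 14; heap: [0-12 ALLOC][13-13 FREE][14-14 ALLOC][15-27 FREE][28-43 ALLOC][44-54 FREE]
Free blocks: [1 13 11] total_free=25 largest=13 -> 100*(25-13)/25 = 1200/25 = 48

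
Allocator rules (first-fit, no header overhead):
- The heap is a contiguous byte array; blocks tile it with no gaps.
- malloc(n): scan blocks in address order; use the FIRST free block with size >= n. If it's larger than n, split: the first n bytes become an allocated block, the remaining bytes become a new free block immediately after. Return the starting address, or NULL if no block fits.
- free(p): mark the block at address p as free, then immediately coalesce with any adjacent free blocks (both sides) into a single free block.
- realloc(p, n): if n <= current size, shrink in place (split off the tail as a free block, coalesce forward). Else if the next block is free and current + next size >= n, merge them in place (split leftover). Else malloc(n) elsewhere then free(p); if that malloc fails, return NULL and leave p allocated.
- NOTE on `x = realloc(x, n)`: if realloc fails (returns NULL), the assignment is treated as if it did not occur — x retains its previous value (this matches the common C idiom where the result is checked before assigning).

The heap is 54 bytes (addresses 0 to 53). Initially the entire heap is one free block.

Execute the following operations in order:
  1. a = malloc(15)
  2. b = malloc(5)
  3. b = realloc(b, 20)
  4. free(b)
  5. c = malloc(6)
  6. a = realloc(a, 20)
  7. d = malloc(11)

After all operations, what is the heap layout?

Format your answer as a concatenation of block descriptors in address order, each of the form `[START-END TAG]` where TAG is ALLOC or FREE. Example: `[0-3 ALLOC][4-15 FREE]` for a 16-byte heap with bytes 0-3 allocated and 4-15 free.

Answer: [0-10 ALLOC][11-14 FREE][15-20 ALLOC][21-40 ALLOC][41-53 FREE]

Derivation:
Op 1: a = malloc(15) -> a = 0; heap: [0-14 ALLOC][15-53 FREE]
Op 2: b = malloc(5) -> b = 15; heap: [0-14 ALLOC][15-19 ALLOC][20-53 FREE]
Op 3: b = realloc(b, 20) -> b = 15; heap: [0-14 ALLOC][15-34 ALLOC][35-53 FREE]
Op 4: free(b) -> (freed b); heap: [0-14 ALLOC][15-53 FREE]
Op 5: c = malloc(6) -> c = 15; heap: [0-14 ALLOC][15-20 ALLOC][21-53 FREE]
Op 6: a = realloc(a, 20) -> a = 21; heap: [0-14 FREE][15-20 ALLOC][21-40 ALLOC][41-53 FREE]
Op 7: d = malloc(11) -> d = 0; heap: [0-10 ALLOC][11-14 FREE][15-20 ALLOC][21-40 ALLOC][41-53 FREE]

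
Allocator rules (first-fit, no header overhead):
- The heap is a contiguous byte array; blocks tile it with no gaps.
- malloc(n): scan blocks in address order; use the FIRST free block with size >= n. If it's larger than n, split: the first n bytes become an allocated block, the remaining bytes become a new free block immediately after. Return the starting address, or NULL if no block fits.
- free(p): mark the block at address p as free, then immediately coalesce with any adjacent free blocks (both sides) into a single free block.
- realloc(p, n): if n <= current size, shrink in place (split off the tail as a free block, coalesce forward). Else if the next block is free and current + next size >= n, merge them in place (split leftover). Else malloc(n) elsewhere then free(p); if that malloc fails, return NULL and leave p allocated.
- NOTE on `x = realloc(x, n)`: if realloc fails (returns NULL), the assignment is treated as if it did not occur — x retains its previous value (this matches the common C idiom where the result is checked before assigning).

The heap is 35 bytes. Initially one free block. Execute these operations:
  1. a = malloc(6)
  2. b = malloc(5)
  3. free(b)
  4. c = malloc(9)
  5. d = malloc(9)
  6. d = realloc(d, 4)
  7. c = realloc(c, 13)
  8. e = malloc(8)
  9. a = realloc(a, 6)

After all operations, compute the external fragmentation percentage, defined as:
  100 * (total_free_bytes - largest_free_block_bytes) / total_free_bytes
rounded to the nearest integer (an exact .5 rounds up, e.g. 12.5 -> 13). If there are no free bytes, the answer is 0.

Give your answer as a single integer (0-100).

Answer: 25

Derivation:
Op 1: a = malloc(6) -> a = 0; heap: [0-5 ALLOC][6-34 FREE]
Op 2: b = malloc(5) -> b = 6; heap: [0-5 ALLOC][6-10 ALLOC][11-34 FREE]
Op 3: free(b) -> (freed b); heap: [0-5 ALLOC][6-34 FREE]
Op 4: c = malloc(9) -> c = 6; heap: [0-5 ALLOC][6-14 ALLOC][15-34 FREE]
Op 5: d = malloc(9) -> d = 15; heap: [0-5 ALLOC][6-14 ALLOC][15-23 ALLOC][24-34 FREE]
Op 6: d = realloc(d, 4) -> d = 15; heap: [0-5 ALLOC][6-14 ALLOC][15-18 ALLOC][19-34 FREE]
Op 7: c = realloc(c, 13) -> c = 19; heap: [0-5 ALLOC][6-14 FREE][15-18 ALLOC][19-31 ALLOC][32-34 FREE]
Op 8: e = malloc(8) -> e = 6; heap: [0-5 ALLOC][6-13 ALLOC][14-14 FREE][15-18 ALLOC][19-31 ALLOC][32-34 FREE]
Op 9: a = realloc(a, 6) -> a = 0; heap: [0-5 ALLOC][6-13 ALLOC][14-14 FREE][15-18 ALLOC][19-31 ALLOC][32-34 FREE]
Free blocks: [1 3] total_free=4 largest=3 -> 100*(4-3)/4 = 100/4 = 25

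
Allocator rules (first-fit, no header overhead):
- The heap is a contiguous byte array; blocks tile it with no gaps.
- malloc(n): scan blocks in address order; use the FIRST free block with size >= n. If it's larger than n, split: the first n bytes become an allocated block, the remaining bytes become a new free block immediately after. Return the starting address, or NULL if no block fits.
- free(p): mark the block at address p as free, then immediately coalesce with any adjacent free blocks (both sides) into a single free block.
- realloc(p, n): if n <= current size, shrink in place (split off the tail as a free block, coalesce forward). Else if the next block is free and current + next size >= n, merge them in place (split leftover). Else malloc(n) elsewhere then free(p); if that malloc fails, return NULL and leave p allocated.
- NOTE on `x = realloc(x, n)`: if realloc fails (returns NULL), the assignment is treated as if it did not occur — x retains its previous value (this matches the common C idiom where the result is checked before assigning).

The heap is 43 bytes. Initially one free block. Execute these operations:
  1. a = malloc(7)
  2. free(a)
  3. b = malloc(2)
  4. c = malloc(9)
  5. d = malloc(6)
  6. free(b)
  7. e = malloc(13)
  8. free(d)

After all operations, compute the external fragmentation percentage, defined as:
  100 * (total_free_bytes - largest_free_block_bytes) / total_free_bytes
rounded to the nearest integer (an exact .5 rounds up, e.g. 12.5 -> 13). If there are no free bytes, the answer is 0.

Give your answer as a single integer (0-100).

Answer: 38

Derivation:
Op 1: a = malloc(7) -> a = 0; heap: [0-6 ALLOC][7-42 FREE]
Op 2: free(a) -> (freed a); heap: [0-42 FREE]
Op 3: b = malloc(2) -> b = 0; heap: [0-1 ALLOC][2-42 FREE]
Op 4: c = malloc(9) -> c = 2; heap: [0-1 ALLOC][2-10 ALLOC][11-42 FREE]
Op 5: d = malloc(6) -> d = 11; heap: [0-1 ALLOC][2-10 ALLOC][11-16 ALLOC][17-42 FREE]
Op 6: free(b) -> (freed b); heap: [0-1 FREE][2-10 ALLOC][11-16 ALLOC][17-42 FREE]
Op 7: e = malloc(13) -> e = 17; heap: [0-1 FREE][2-10 ALLOC][11-16 ALLOC][17-29 ALLOC][30-42 FREE]
Op 8: free(d) -> (freed d); heap: [0-1 FREE][2-10 ALLOC][11-16 FREE][17-29 ALLOC][30-42 FREE]
Free blocks: [2 6 13] total_free=21 largest=13 -> 100*(21-13)/21 = 800/21 ≈ 38.095 -> rounds to 38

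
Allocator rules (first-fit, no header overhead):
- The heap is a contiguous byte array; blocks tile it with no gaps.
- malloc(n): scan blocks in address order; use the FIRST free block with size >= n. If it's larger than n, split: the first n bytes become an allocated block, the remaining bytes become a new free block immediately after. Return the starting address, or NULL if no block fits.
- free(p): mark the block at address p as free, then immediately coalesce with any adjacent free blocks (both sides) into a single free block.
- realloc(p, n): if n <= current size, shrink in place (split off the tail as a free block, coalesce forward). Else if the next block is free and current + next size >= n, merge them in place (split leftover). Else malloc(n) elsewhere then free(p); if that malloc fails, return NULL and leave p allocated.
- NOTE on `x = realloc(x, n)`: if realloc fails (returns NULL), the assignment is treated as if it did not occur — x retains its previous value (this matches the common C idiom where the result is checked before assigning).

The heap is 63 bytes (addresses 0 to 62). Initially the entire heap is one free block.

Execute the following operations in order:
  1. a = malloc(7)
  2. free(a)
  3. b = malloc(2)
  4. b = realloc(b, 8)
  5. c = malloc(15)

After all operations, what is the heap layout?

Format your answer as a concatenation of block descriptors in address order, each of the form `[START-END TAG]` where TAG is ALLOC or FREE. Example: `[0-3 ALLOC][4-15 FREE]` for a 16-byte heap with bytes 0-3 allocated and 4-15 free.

Answer: [0-7 ALLOC][8-22 ALLOC][23-62 FREE]

Derivation:
Op 1: a = malloc(7) -> a = 0; heap: [0-6 ALLOC][7-62 FREE]
Op 2: free(a) -> (freed a); heap: [0-62 FREE]
Op 3: b = malloc(2) -> b = 0; heap: [0-1 ALLOC][2-62 FREE]
Op 4: b = realloc(b, 8) -> b = 0; heap: [0-7 ALLOC][8-62 FREE]
Op 5: c = malloc(15) -> c = 8; heap: [0-7 ALLOC][8-22 ALLOC][23-62 FREE]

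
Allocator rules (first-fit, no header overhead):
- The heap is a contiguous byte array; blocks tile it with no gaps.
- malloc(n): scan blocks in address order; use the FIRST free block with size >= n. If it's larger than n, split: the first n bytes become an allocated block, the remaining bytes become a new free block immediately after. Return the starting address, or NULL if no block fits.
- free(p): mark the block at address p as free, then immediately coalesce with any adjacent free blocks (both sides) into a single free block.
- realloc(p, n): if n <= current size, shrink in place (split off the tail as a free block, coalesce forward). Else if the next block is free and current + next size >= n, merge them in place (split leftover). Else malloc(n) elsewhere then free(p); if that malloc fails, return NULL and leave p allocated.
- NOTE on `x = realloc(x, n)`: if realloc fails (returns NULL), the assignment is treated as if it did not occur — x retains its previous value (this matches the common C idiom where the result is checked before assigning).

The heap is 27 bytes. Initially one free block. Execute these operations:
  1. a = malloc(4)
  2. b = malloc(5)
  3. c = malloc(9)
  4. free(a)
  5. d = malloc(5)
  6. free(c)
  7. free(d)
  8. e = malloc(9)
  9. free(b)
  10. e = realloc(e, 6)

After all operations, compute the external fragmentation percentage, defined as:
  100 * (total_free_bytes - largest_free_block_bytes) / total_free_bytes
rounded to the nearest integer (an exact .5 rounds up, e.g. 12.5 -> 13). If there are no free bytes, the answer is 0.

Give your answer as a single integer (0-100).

Answer: 43

Derivation:
Op 1: a = malloc(4) -> a = 0; heap: [0-3 ALLOC][4-26 FREE]
Op 2: b = malloc(5) -> b = 4; heap: [0-3 ALLOC][4-8 ALLOC][9-26 FREE]
Op 3: c = malloc(9) -> c = 9; heap: [0-3 ALLOC][4-8 ALLOC][9-17 ALLOC][18-26 FREE]
Op 4: free(a) -> (freed a); heap: [0-3 FREE][4-8 ALLOC][9-17 ALLOC][18-26 FREE]
Op 5: d = malloc(5) -> d = 18; heap: [0-3 FREE][4-8 ALLOC][9-17 ALLOC][18-22 ALLOC][23-26 FREE]
Op 6: free(c) -> (freed c); heap: [0-3 FREE][4-8 ALLOC][9-17 FREE][18-22 ALLOC][23-26 FREE]
Op 7: free(d) -> (freed d); heap: [0-3 FREE][4-8 ALLOC][9-26 FREE]
Op 8: e = malloc(9) -> e = 9; heap: [0-3 FREE][4-8 ALLOC][9-17 ALLOC][18-26 FREE]
Op 9: free(b) -> (freed b); heap: [0-8 FREE][9-17 ALLOC][18-26 FREE]
Op 10: e = realloc(e, 6) -> e = 9; heap: [0-8 FREE][9-14 ALLOC][15-26 FREE]
Free blocks: [9 12] total_free=21 largest=12 -> 100*(21-12)/21 = 900/21 ≈ 42.857 -> rounds to 43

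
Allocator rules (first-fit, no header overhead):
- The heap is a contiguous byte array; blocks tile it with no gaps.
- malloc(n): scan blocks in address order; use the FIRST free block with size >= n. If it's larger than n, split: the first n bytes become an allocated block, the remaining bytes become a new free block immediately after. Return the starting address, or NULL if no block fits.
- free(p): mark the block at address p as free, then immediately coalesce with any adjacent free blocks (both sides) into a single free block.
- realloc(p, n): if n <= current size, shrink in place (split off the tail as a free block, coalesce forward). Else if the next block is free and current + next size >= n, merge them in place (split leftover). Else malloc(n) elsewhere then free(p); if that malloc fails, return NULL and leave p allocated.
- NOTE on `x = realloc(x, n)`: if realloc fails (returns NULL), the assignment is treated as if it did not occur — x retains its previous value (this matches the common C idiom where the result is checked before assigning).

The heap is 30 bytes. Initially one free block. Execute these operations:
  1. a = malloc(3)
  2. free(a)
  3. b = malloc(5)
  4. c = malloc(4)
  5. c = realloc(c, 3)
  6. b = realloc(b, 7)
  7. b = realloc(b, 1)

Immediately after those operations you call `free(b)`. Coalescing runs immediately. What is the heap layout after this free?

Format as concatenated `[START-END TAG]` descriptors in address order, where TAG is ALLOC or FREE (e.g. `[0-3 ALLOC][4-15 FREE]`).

Op 1: a = malloc(3) -> a = 0; heap: [0-2 ALLOC][3-29 FREE]
Op 2: free(a) -> (freed a); heap: [0-29 FREE]
Op 3: b = malloc(5) -> b = 0; heap: [0-4 ALLOC][5-29 FREE]
Op 4: c = malloc(4) -> c = 5; heap: [0-4 ALLOC][5-8 ALLOC][9-29 FREE]
Op 5: c = realloc(c, 3) -> c = 5; heap: [0-4 ALLOC][5-7 ALLOC][8-29 FREE]
Op 6: b = realloc(b, 7) -> b = 8; heap: [0-4 FREE][5-7 ALLOC][8-14 ALLOC][15-29 FREE]
Op 7: b = realloc(b, 1) -> b = 8; heap: [0-4 FREE][5-7 ALLOC][8-8 ALLOC][9-29 FREE]
free(b): b = 8 -> block [8-8 ALLOC]; mark free, coalesce with adjacent free neighbors -> [0-4 FREE][5-7 ALLOC][8-29 FREE]

Answer: [0-4 FREE][5-7 ALLOC][8-29 FREE]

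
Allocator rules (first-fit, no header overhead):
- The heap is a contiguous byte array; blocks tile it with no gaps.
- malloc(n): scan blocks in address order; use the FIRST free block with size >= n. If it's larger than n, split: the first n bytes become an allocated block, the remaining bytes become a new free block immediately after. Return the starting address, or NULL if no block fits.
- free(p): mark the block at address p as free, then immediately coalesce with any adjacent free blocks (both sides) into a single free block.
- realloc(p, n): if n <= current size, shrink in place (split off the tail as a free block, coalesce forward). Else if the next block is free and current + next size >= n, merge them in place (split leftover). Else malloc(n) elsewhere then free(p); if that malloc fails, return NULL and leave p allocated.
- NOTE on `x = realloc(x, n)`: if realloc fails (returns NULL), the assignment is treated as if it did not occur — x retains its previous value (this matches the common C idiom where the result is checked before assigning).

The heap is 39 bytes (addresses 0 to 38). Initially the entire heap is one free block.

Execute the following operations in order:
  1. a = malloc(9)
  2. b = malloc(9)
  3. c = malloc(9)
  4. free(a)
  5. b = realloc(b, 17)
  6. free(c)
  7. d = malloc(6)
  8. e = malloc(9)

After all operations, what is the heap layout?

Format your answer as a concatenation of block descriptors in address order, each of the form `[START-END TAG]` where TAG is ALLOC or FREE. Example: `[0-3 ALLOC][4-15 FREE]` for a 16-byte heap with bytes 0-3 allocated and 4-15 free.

Op 1: a = malloc(9) -> a = 0; heap: [0-8 ALLOC][9-38 FREE]
Op 2: b = malloc(9) -> b = 9; heap: [0-8 ALLOC][9-17 ALLOC][18-38 FREE]
Op 3: c = malloc(9) -> c = 18; heap: [0-8 ALLOC][9-17 ALLOC][18-26 ALLOC][27-38 FREE]
Op 4: free(a) -> (freed a); heap: [0-8 FREE][9-17 ALLOC][18-26 ALLOC][27-38 FREE]
Op 5: b = realloc(b, 17) -> NULL (b unchanged); heap: [0-8 FREE][9-17 ALLOC][18-26 ALLOC][27-38 FREE]
Op 6: free(c) -> (freed c); heap: [0-8 FREE][9-17 ALLOC][18-38 FREE]
Op 7: d = malloc(6) -> d = 0; heap: [0-5 ALLOC][6-8 FREE][9-17 ALLOC][18-38 FREE]
Op 8: e = malloc(9) -> e = 18; heap: [0-5 ALLOC][6-8 FREE][9-17 ALLOC][18-26 ALLOC][27-38 FREE]

Answer: [0-5 ALLOC][6-8 FREE][9-17 ALLOC][18-26 ALLOC][27-38 FREE]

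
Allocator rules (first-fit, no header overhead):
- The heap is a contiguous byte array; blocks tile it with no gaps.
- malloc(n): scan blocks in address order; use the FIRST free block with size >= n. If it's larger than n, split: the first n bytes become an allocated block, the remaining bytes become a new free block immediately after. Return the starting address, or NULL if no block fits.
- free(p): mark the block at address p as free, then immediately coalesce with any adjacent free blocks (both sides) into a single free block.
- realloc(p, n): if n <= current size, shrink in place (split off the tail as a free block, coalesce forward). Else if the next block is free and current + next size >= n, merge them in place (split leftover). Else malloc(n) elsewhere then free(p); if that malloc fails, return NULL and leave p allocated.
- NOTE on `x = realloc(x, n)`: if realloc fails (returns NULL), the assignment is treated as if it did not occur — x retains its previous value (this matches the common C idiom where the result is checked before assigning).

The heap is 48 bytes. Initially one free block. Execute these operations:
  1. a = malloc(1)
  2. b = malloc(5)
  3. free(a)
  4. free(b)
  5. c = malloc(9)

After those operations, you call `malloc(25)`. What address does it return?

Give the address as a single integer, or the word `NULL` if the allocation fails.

Op 1: a = malloc(1) -> a = 0; heap: [0-0 ALLOC][1-47 FREE]
Op 2: b = malloc(5) -> b = 1; heap: [0-0 ALLOC][1-5 ALLOC][6-47 FREE]
Op 3: free(a) -> (freed a); heap: [0-0 FREE][1-5 ALLOC][6-47 FREE]
Op 4: free(b) -> (freed b); heap: [0-47 FREE]
Op 5: c = malloc(9) -> c = 0; heap: [0-8 ALLOC][9-47 FREE]
malloc(25): first-fit scan over [0-8 ALLOC][9-47 FREE] -> 9

Answer: 9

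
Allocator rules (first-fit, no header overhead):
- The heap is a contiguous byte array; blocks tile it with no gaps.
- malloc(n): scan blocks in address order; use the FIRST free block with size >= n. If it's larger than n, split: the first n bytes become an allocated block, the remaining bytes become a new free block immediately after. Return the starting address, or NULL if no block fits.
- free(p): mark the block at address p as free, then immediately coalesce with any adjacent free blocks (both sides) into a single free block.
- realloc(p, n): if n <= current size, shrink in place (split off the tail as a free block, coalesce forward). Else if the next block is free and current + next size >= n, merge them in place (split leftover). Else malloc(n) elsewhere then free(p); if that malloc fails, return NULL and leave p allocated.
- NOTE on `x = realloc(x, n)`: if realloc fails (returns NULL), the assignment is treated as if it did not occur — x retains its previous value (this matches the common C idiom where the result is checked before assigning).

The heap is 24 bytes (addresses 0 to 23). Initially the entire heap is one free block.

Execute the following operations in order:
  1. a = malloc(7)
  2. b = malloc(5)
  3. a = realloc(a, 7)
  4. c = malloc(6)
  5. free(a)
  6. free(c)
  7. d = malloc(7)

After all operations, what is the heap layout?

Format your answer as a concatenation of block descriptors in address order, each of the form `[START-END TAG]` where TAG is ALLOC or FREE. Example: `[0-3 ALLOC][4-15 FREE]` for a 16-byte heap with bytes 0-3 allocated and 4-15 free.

Op 1: a = malloc(7) -> a = 0; heap: [0-6 ALLOC][7-23 FREE]
Op 2: b = malloc(5) -> b = 7; heap: [0-6 ALLOC][7-11 ALLOC][12-23 FREE]
Op 3: a = realloc(a, 7) -> a = 0; heap: [0-6 ALLOC][7-11 ALLOC][12-23 FREE]
Op 4: c = malloc(6) -> c = 12; heap: [0-6 ALLOC][7-11 ALLOC][12-17 ALLOC][18-23 FREE]
Op 5: free(a) -> (freed a); heap: [0-6 FREE][7-11 ALLOC][12-17 ALLOC][18-23 FREE]
Op 6: free(c) -> (freed c); heap: [0-6 FREE][7-11 ALLOC][12-23 FREE]
Op 7: d = malloc(7) -> d = 0; heap: [0-6 ALLOC][7-11 ALLOC][12-23 FREE]

Answer: [0-6 ALLOC][7-11 ALLOC][12-23 FREE]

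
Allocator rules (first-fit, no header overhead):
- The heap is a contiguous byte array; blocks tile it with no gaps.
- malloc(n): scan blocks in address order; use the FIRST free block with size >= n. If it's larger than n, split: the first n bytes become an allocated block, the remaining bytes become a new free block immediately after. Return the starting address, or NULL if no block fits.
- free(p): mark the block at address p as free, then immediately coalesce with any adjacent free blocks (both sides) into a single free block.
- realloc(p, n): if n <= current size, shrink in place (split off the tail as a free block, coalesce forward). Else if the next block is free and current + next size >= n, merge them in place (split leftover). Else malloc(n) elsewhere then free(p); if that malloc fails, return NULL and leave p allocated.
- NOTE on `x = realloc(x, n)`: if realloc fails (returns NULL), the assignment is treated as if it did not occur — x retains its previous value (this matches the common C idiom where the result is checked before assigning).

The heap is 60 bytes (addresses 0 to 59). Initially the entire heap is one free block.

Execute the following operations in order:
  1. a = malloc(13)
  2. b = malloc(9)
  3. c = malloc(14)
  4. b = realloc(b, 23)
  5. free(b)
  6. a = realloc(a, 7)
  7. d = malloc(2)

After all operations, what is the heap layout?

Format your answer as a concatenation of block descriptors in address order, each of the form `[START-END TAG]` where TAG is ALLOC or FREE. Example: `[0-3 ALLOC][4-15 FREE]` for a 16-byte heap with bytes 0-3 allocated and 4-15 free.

Op 1: a = malloc(13) -> a = 0; heap: [0-12 ALLOC][13-59 FREE]
Op 2: b = malloc(9) -> b = 13; heap: [0-12 ALLOC][13-21 ALLOC][22-59 FREE]
Op 3: c = malloc(14) -> c = 22; heap: [0-12 ALLOC][13-21 ALLOC][22-35 ALLOC][36-59 FREE]
Op 4: b = realloc(b, 23) -> b = 36; heap: [0-12 ALLOC][13-21 FREE][22-35 ALLOC][36-58 ALLOC][59-59 FREE]
Op 5: free(b) -> (freed b); heap: [0-12 ALLOC][13-21 FREE][22-35 ALLOC][36-59 FREE]
Op 6: a = realloc(a, 7) -> a = 0; heap: [0-6 ALLOC][7-21 FREE][22-35 ALLOC][36-59 FREE]
Op 7: d = malloc(2) -> d = 7; heap: [0-6 ALLOC][7-8 ALLOC][9-21 FREE][22-35 ALLOC][36-59 FREE]

Answer: [0-6 ALLOC][7-8 ALLOC][9-21 FREE][22-35 ALLOC][36-59 FREE]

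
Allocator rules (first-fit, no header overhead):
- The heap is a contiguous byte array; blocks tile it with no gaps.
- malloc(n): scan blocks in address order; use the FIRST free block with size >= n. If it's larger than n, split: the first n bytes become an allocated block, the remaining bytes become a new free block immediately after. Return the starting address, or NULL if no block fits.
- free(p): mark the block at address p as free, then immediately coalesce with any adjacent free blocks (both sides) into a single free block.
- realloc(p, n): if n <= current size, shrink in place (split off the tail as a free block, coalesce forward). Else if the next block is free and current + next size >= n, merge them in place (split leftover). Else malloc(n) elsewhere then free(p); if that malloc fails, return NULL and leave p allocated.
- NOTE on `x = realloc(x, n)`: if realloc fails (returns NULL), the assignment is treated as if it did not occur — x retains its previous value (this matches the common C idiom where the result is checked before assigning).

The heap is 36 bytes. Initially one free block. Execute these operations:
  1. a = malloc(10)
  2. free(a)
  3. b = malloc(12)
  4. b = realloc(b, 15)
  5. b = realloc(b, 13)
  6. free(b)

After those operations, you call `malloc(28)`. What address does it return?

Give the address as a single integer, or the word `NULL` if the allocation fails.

Op 1: a = malloc(10) -> a = 0; heap: [0-9 ALLOC][10-35 FREE]
Op 2: free(a) -> (freed a); heap: [0-35 FREE]
Op 3: b = malloc(12) -> b = 0; heap: [0-11 ALLOC][12-35 FREE]
Op 4: b = realloc(b, 15) -> b = 0; heap: [0-14 ALLOC][15-35 FREE]
Op 5: b = realloc(b, 13) -> b = 0; heap: [0-12 ALLOC][13-35 FREE]
Op 6: free(b) -> (freed b); heap: [0-35 FREE]
malloc(28): first-fit scan over [0-35 FREE] -> 0

Answer: 0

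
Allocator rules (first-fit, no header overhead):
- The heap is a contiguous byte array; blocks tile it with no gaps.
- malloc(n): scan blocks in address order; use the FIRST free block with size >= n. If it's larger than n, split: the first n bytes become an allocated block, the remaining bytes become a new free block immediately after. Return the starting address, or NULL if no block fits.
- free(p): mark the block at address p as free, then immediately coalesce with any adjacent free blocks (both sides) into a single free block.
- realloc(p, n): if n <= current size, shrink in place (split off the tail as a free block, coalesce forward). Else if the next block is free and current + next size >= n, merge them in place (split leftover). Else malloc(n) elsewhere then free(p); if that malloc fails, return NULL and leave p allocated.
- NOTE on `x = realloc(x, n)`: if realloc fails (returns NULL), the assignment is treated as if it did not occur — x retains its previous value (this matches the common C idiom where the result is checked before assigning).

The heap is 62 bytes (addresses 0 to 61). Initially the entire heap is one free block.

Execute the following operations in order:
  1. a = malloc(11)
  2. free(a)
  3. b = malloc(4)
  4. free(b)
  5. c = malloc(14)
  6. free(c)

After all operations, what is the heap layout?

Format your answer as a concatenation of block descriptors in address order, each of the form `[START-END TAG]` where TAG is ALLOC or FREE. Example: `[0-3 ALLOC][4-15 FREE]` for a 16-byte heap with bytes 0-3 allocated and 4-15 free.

Answer: [0-61 FREE]

Derivation:
Op 1: a = malloc(11) -> a = 0; heap: [0-10 ALLOC][11-61 FREE]
Op 2: free(a) -> (freed a); heap: [0-61 FREE]
Op 3: b = malloc(4) -> b = 0; heap: [0-3 ALLOC][4-61 FREE]
Op 4: free(b) -> (freed b); heap: [0-61 FREE]
Op 5: c = malloc(14) -> c = 0; heap: [0-13 ALLOC][14-61 FREE]
Op 6: free(c) -> (freed c); heap: [0-61 FREE]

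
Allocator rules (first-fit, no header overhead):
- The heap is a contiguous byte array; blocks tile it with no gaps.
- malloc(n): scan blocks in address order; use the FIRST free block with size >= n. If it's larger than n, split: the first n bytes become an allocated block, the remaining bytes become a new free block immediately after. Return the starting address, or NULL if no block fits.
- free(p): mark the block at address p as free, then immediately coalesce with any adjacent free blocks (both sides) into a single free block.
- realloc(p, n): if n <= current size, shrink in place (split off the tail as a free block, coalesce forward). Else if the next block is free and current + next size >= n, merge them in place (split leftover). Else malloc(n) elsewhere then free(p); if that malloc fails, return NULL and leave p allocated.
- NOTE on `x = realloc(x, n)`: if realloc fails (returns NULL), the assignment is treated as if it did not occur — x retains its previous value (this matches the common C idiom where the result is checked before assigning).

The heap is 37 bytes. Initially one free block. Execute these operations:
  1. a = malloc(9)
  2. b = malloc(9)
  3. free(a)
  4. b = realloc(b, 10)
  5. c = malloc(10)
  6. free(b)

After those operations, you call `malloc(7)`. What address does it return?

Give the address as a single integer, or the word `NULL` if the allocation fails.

Op 1: a = malloc(9) -> a = 0; heap: [0-8 ALLOC][9-36 FREE]
Op 2: b = malloc(9) -> b = 9; heap: [0-8 ALLOC][9-17 ALLOC][18-36 FREE]
Op 3: free(a) -> (freed a); heap: [0-8 FREE][9-17 ALLOC][18-36 FREE]
Op 4: b = realloc(b, 10) -> b = 9; heap: [0-8 FREE][9-18 ALLOC][19-36 FREE]
Op 5: c = malloc(10) -> c = 19; heap: [0-8 FREE][9-18 ALLOC][19-28 ALLOC][29-36 FREE]
Op 6: free(b) -> (freed b); heap: [0-18 FREE][19-28 ALLOC][29-36 FREE]
malloc(7): first-fit scan over [0-18 FREE][19-28 ALLOC][29-36 FREE] -> 0

Answer: 0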